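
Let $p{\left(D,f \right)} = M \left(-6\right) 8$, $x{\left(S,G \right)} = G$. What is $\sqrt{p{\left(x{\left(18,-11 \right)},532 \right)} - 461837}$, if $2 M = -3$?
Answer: $i \sqrt{461765} \approx 679.53 i$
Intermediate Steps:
$M = - \frac{3}{2}$ ($M = \frac{1}{2} \left(-3\right) = - \frac{3}{2} \approx -1.5$)
$p{\left(D,f \right)} = 72$ ($p{\left(D,f \right)} = \left(- \frac{3}{2}\right) \left(-6\right) 8 = 9 \cdot 8 = 72$)
$\sqrt{p{\left(x{\left(18,-11 \right)},532 \right)} - 461837} = \sqrt{72 - 461837} = \sqrt{-461765} = i \sqrt{461765}$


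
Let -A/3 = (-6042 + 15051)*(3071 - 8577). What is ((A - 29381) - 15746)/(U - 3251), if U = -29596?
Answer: -148765535/32847 ≈ -4529.0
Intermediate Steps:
A = 148810662 (A = -3*(-6042 + 15051)*(3071 - 8577) = -27027*(-5506) = -3*(-49603554) = 148810662)
((A - 29381) - 15746)/(U - 3251) = ((148810662 - 29381) - 15746)/(-29596 - 3251) = (148781281 - 15746)/(-32847) = 148765535*(-1/32847) = -148765535/32847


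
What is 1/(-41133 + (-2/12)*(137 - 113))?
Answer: -1/41137 ≈ -2.4309e-5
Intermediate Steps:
1/(-41133 + (-2/12)*(137 - 113)) = 1/(-41133 - 2*1/12*24) = 1/(-41133 - ⅙*24) = 1/(-41133 - 4) = 1/(-41137) = -1/41137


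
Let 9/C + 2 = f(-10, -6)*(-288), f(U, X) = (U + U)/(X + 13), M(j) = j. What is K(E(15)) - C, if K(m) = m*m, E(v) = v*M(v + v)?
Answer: 1163564937/5746 ≈ 2.0250e+5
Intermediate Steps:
f(U, X) = 2*U/(13 + X) (f(U, X) = (2*U)/(13 + X) = 2*U/(13 + X))
E(v) = 2*v² (E(v) = v*(v + v) = v*(2*v) = 2*v²)
C = 63/5746 (C = 9/(-2 + (2*(-10)/(13 - 6))*(-288)) = 9/(-2 + (2*(-10)/7)*(-288)) = 9/(-2 + (2*(-10)*(⅐))*(-288)) = 9/(-2 - 20/7*(-288)) = 9/(-2 + 5760/7) = 9/(5746/7) = 9*(7/5746) = 63/5746 ≈ 0.010964)
K(m) = m²
K(E(15)) - C = (2*15²)² - 1*63/5746 = (2*225)² - 63/5746 = 450² - 63/5746 = 202500 - 63/5746 = 1163564937/5746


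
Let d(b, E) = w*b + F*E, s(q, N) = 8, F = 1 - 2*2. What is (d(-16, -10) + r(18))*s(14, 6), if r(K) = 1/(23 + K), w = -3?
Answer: 25592/41 ≈ 624.20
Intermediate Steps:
F = -3 (F = 1 - 4 = -3)
d(b, E) = -3*E - 3*b (d(b, E) = -3*b - 3*E = -3*E - 3*b)
(d(-16, -10) + r(18))*s(14, 6) = ((-3*(-10) - 3*(-16)) + 1/(23 + 18))*8 = ((30 + 48) + 1/41)*8 = (78 + 1/41)*8 = (3199/41)*8 = 25592/41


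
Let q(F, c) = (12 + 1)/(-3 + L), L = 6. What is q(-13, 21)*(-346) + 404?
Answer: -3286/3 ≈ -1095.3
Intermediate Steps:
q(F, c) = 13/3 (q(F, c) = (12 + 1)/(-3 + 6) = 13/3)
q(-13, 21)*(-346) + 404 = (13/3)*(-346) + 404 = -4498/3 + 404 = -3286/3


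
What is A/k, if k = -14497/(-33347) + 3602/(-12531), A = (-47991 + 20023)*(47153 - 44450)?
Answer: -31590024022542528/61546013 ≈ -5.1327e+8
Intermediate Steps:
A = -75597504 (A = -27968*2703 = -75597504)
k = 61546013/417871257 (k = -14497*(-1/33347) + 3602*(-1/12531) = 14497/33347 - 3602/12531 = 61546013/417871257 ≈ 0.14728)
A/k = -75597504/61546013/417871257 = -75597504*417871257/61546013 = -31590024022542528/61546013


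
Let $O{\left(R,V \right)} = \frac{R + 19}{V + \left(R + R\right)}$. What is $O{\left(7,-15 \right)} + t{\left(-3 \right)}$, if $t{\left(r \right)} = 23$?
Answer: $-3$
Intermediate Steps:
$O{\left(R,V \right)} = \frac{19 + R}{V + 2 R}$
$O{\left(7,-15 \right)} + t{\left(-3 \right)} = \frac{19 + 7}{-15 + 2 \cdot 7} + 23 = \frac{1}{-15 + 14} \cdot 26 + 23 = \frac{1}{-1} \cdot 26 + 23 = \left(-1\right) 26 + 23 = -26 + 23 = -3$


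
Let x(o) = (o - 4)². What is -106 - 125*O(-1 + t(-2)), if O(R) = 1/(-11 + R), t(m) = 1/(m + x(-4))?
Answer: -71008/743 ≈ -95.569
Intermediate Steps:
x(o) = (-4 + o)²
t(m) = 1/(64 + m) (t(m) = 1/(m + (-4 - 4)²) = 1/(m + (-8)²) = 1/(m + 64) = 1/(64 + m))
-106 - 125*O(-1 + t(-2)) = -106 - 125/(-11 + (-1 + 1/(64 - 2))) = -106 - 125/(-11 + (-1 + 1/62)) = -106 - 125/(-11 - 61/62) = -106 - 125/(-743/62) = -106 - 125*(-62/743) = -106 + 7750/743 = -71008/743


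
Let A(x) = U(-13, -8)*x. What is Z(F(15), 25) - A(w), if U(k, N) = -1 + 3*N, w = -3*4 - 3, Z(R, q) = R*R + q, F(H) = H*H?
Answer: 50275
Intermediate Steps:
F(H) = H**2
Z(R, q) = q + R**2 (Z(R, q) = R**2 + q = q + R**2)
w = -15 (w = -12 - 3 = -15)
A(x) = -25*x (A(x) = (-1 + 3*(-8))*x = (-1 - 24)*x = -25*x)
Z(F(15), 25) - A(w) = (25 + (15**2)**2) - (-25)*(-15) = (25 + 225**2) - 1*375 = (25 + 50625) - 375 = 50650 - 375 = 50275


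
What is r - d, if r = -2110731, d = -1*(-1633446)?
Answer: -3744177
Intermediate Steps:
d = 1633446
r - d = -2110731 - 1*1633446 = -2110731 - 1633446 = -3744177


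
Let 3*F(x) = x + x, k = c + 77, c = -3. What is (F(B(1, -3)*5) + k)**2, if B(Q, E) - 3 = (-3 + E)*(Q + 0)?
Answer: 4096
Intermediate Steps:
B(Q, E) = 3 + Q*(-3 + E) (B(Q, E) = 3 + (-3 + E)*(Q + 0) = 3 + (-3 + E)*Q = 3 + Q*(-3 + E))
k = 74 (k = -3 + 77 = 74)
F(x) = 2*x/3 (F(x) = (x + x)/3 = (2*x)/3 = 2*x/3)
(F(B(1, -3)*5) + k)**2 = (2*((3 - 3*1 - 3*1)*5)/3 + 74)**2 = (2*((3 - 3 - 3)*5)/3 + 74)**2 = (2*(-3*5)/3 + 74)**2 = ((2/3)*(-15) + 74)**2 = (-10 + 74)**2 = 64**2 = 4096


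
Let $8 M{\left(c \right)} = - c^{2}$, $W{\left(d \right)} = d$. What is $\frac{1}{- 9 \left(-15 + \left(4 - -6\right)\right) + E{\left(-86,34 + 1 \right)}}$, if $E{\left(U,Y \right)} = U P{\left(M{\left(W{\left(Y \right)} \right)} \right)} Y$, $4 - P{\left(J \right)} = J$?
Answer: $- \frac{4}{1891605} \approx -2.1146 \cdot 10^{-6}$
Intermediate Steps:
$M{\left(c \right)} = - \frac{c^{2}}{8}$ ($M{\left(c \right)} = \frac{\left(-1\right) c^{2}}{8} = - \frac{c^{2}}{8}$)
$P{\left(J \right)} = 4 - J$
$E{\left(U,Y \right)} = U Y \left(4 + \frac{Y^{2}}{8}\right)$ ($E{\left(U,Y \right)} = U \left(4 - - \frac{Y^{2}}{8}\right) Y = U \left(4 + \frac{Y^{2}}{8}\right) Y = U Y \left(4 + \frac{Y^{2}}{8}\right)$)
$\frac{1}{- 9 \left(-15 + \left(4 - -6\right)\right) + E{\left(-86,34 + 1 \right)}} = \frac{1}{- 9 \left(-15 + \left(4 - -6\right)\right) + \frac{1}{8} \left(-86\right) \left(34 + 1\right) \left(32 + \left(34 + 1\right)^{2}\right)} = \frac{1}{- 9 \left(-15 + \left(4 + 6\right)\right) + \frac{1}{8} \left(-86\right) 35 \left(32 + 35^{2}\right)} = \frac{1}{- 9 \left(-15 + 10\right) + \frac{1}{8} \left(-86\right) 35 \left(32 + 1225\right)} = \frac{1}{\left(-9\right) \left(-5\right) + \frac{1}{8} \left(-86\right) 35 \cdot 1257} = \frac{1}{45 - \frac{1891785}{4}} = \frac{1}{- \frac{1891605}{4}} = - \frac{4}{1891605}$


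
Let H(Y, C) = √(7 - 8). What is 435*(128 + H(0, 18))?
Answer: 55680 + 435*I ≈ 55680.0 + 435.0*I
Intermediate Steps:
H(Y, C) = I (H(Y, C) = √(-1) = I)
435*(128 + H(0, 18)) = 435*(128 + I) = 55680 + 435*I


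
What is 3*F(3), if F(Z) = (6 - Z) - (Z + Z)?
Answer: -9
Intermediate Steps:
F(Z) = 6 - 3*Z (F(Z) = (6 - Z) - 2*Z = 6 - 3*Z)
3*F(3) = 3*(6 - 3*3) = 3*(6 - 9) = 3*(-3) = -9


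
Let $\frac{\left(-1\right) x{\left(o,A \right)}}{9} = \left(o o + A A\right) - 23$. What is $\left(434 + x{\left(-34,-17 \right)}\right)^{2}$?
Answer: $152868496$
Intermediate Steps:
$x{\left(o,A \right)} = 207 - 9 A^{2} - 9 o^{2}$ ($x{\left(o,A \right)} = - 9 \left(\left(o o + A A\right) - 23\right) = - 9 \left(\left(o^{2} + A^{2}\right) - 23\right) = - 9 \left(\left(A^{2} + o^{2}\right) - 23\right) = - 9 \left(-23 + A^{2} + o^{2}\right) = 207 - 9 A^{2} - 9 o^{2}$)
$\left(434 + x{\left(-34,-17 \right)}\right)^{2} = \left(434 - \left(-207 + 2601 + 10404\right)\right)^{2} = \left(434 - 12798\right)^{2} = \left(-12364\right)^{2} = 152868496$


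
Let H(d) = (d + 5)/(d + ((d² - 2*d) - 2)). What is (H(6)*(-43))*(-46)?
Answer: 10879/14 ≈ 777.07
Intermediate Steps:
H(d) = (5 + d)/(-2 + d² - d) (H(d) = (5 + d)/(d + (-2 + d² - 2*d)) = (5 + d)/(-2 + d² - d))
(H(6)*(-43))*(-46) = (((5 + 6)/(-2 + 6² - 1*6))*(-43))*(-46) = ((11/(-2 + 36 - 6))*(-43))*(-46) = ((11/28)*(-43))*(-46) = -473/28*(-46) = 10879/14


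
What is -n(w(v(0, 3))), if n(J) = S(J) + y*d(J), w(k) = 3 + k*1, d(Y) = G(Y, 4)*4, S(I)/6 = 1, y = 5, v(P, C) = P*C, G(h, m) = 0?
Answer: -6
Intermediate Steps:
v(P, C) = C*P
S(I) = 6 (S(I) = 6*1 = 6)
d(Y) = 0 (d(Y) = 0*4 = 0)
w(k) = 3 + k
n(J) = 6 (n(J) = 6 + 5*0 = 6 + 0 = 6)
-n(w(v(0, 3))) = -1*6 = -6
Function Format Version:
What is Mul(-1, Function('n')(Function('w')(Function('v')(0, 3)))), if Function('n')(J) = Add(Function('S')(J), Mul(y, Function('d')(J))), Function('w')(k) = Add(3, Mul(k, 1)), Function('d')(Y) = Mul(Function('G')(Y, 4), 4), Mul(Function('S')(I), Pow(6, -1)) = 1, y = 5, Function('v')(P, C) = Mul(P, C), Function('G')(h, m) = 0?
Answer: -6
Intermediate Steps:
Function('v')(P, C) = Mul(C, P)
Function('S')(I) = 6 (Function('S')(I) = Mul(6, 1) = 6)
Function('d')(Y) = 0 (Function('d')(Y) = Mul(0, 4) = 0)
Function('w')(k) = Add(3, k)
Function('n')(J) = 6 (Function('n')(J) = Add(6, Mul(5, 0)) = Add(6, 0) = 6)
Mul(-1, Function('n')(Function('w')(Function('v')(0, 3)))) = Mul(-1, 6) = -6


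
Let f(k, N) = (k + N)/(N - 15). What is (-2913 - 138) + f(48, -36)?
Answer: -51871/17 ≈ -3051.2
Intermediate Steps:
f(k, N) = (N + k)/(-15 + N)
(-2913 - 138) + f(48, -36) = (-2913 - 138) + (-36 + 48)/(-15 - 36) = -3051 + 12/(-51) = -3051 - 1/51*12 = -3051 - 4/17 = -51871/17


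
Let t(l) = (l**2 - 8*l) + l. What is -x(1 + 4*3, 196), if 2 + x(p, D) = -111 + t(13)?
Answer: 35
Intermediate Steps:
t(l) = l**2 - 7*l
x(p, D) = -35 (x(p, D) = -2 + (-111 + 13*(-7 + 13)) = -2 + (-111 + 13*6) = -2 + (-111 + 78) = -2 - 33 = -35)
-x(1 + 4*3, 196) = -1*(-35) = 35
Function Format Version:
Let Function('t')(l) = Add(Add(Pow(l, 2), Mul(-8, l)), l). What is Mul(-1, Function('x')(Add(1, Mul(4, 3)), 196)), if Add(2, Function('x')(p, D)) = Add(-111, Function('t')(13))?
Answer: 35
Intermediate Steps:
Function('t')(l) = Add(Pow(l, 2), Mul(-7, l))
Function('x')(p, D) = -35 (Function('x')(p, D) = Add(-2, Add(-111, Mul(13, Add(-7, 13)))) = Add(-2, Add(-111, Mul(13, 6))) = Add(-2, Add(-111, 78)) = Add(-2, -33) = -35)
Mul(-1, Function('x')(Add(1, Mul(4, 3)), 196)) = Mul(-1, -35) = 35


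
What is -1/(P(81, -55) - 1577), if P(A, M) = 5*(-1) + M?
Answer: 1/1637 ≈ 0.00061087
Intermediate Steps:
P(A, M) = -5 + M
-1/(P(81, -55) - 1577) = -1/((-5 - 55) - 1577) = -1/(-60 - 1577) = -1/(-1637) = -1*(-1/1637) = 1/1637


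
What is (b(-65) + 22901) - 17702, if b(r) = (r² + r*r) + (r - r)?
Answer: 13649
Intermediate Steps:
b(r) = 2*r² (b(r) = (r² + r²) + 0 = 2*r² + 0 = 2*r²)
(b(-65) + 22901) - 17702 = (2*(-65)² + 22901) - 17702 = (2*4225 + 22901) - 17702 = (8450 + 22901) - 17702 = 31351 - 17702 = 13649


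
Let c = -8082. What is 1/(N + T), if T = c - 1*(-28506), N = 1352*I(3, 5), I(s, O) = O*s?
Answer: 1/40704 ≈ 2.4568e-5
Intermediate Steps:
N = 20280 (N = 1352*(5*3) = 1352*15 = 20280)
T = 20424 (T = -8082 - 1*(-28506) = -8082 + 28506 = 20424)
1/(N + T) = 1/(20280 + 20424) = 1/40704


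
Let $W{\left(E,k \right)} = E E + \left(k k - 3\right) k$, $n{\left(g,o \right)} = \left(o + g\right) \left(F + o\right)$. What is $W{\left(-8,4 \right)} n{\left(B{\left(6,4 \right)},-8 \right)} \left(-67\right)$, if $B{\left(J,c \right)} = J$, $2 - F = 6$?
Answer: $-186528$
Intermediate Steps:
$F = -4$ ($F = 2 - 6 = -4$)
$n{\left(g,o \right)} = \left(-4 + o\right) \left(g + o\right)$ ($n{\left(g,o \right)} = \left(o + g\right) \left(-4 + o\right) = \left(g + o\right) \left(-4 + o\right) = \left(-4 + o\right) \left(g + o\right)$)
$W{\left(E,k \right)} = E^{2} + k \left(-3 + k^{2}\right)$ ($W{\left(E,k \right)} = E^{2} + \left(k^{2} - 3\right) k = E^{2} + \left(-3 + k^{2}\right) k = E^{2} + k \left(-3 + k^{2}\right)$)
$W{\left(-8,4 \right)} n{\left(B{\left(6,4 \right)},-8 \right)} \left(-67\right) = \left(\left(-8\right)^{2} + 4^{3} - 12\right) \left(\left(-8\right)^{2} - 24 - -32 + 6 \left(-8\right)\right) \left(-67\right) = \left(64 + 64 - 12\right) \left(64 - 24 + 32 - 48\right) \left(-67\right) = 116 \cdot 24 \left(-67\right) = 2784 \left(-67\right) = -186528$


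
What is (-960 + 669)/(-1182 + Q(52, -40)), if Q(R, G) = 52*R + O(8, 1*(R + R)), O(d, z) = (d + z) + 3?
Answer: -291/1637 ≈ -0.17776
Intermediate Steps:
O(d, z) = 3 + d + z
Q(R, G) = 11 + 54*R (Q(R, G) = 52*R + (3 + 8 + 1*(R + R)) = 52*R + (3 + 8 + 1*(2*R)) = 52*R + (3 + 8 + 2*R) = 52*R + (11 + 2*R) = 11 + 54*R)
(-960 + 669)/(-1182 + Q(52, -40)) = (-960 + 669)/(-1182 + (11 + 54*52)) = -291/(-1182 + (11 + 2808)) = -291/(-1182 + 2819) = -291/1637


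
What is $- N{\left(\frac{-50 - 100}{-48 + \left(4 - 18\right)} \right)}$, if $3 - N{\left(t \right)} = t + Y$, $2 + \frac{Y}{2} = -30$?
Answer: $- \frac{2002}{31} \approx -64.581$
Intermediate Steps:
$Y = -64$ ($Y = -4 + 2 \left(-30\right) = -4 - 60 = -64$)
$N{\left(t \right)} = 67 - t$ ($N{\left(t \right)} = 3 - \left(t - 64\right) = 3 - \left(-64 + t\right) = 67 - t$)
$- N{\left(\frac{-50 - 100}{-48 + \left(4 - 18\right)} \right)} = - (67 - \frac{-50 - 100}{-48 + \left(4 - 18\right)}) = - (67 - - \frac{150}{-48 + \left(4 - 18\right)}) = - (67 - - \frac{150}{-48 - 14}) = - (67 - - \frac{150}{-62}) = - (67 - \left(-150\right) \left(- \frac{1}{62}\right)) = - (67 - \frac{75}{31}) = \left(-1\right) \frac{2002}{31} = - \frac{2002}{31}$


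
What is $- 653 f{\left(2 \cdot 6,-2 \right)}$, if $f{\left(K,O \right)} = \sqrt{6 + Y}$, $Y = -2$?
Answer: $-1306$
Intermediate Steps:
$f{\left(K,O \right)} = 2$ ($f{\left(K,O \right)} = \sqrt{6 - 2} = \sqrt{4} = 2$)
$- 653 f{\left(2 \cdot 6,-2 \right)} = \left(-653\right) 2 = -1306$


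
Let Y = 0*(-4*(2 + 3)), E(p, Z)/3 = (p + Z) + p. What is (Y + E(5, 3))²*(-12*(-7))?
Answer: 127764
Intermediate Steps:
E(p, Z) = 3*Z + 6*p (E(p, Z) = 3*((p + Z) + p) = 3*((Z + p) + p) = 3*(Z + 2*p) = 3*Z + 6*p)
Y = 0 (Y = 0*(-4*5) = 0*(-20) = 0)
(Y + E(5, 3))²*(-12*(-7)) = (0 + (3*3 + 6*5))²*(-12*(-7)) = (0 + (9 + 30))²*84 = (0 + 39)²*84 = 39²*84 = 1521*84 = 127764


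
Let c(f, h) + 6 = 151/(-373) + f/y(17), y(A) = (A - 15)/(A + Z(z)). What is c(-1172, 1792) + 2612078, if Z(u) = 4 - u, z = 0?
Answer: 969712567/373 ≈ 2.5998e+6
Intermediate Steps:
y(A) = (-15 + A)/(4 + A) (y(A) = (A - 15)/(A + (4 - 1*0)) = (-15 + A)/(A + (4 + 0)) = (-15 + A)/(A + 4) = (-15 + A)/(4 + A))
c(f, h) = -2389/373 + 21*f/2 (c(f, h) = -6 + (151/(-373) + f/(((-15 + 17)/(4 + 17)))) = -6 + (151*(-1/373) + f/((2/21))) = -6 + (-151/373 + f/(((1/21)*2))) = -6 + (-151/373 + f/(2/21)) = -6 + (-151/373 + f*(21/2)) = -6 + (-151/373 + 21*f/2) = -2389/373 + 21*f/2)
c(-1172, 1792) + 2612078 = (-2389/373 + (21/2)*(-1172)) + 2612078 = (-2389/373 - 12306) + 2612078 = -4592527/373 + 2612078 = 969712567/373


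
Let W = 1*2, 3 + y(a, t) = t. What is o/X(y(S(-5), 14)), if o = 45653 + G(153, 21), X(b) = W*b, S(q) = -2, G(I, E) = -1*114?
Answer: 45539/22 ≈ 2070.0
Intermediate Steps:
G(I, E) = -114
y(a, t) = -3 + t
W = 2
X(b) = 2*b
o = 45539 (o = 45653 - 114 = 45539)
o/X(y(S(-5), 14)) = 45539/((2*(-3 + 14))) = 45539/((2*11)) = 45539/22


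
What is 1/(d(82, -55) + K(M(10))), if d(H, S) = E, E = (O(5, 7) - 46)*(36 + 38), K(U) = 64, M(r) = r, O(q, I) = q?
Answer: -1/2970 ≈ -0.00033670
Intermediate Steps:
E = -3034 (E = (5 - 46)*(36 + 38) = -41*74 = -3034)
d(H, S) = -3034
1/(d(82, -55) + K(M(10))) = 1/(-3034 + 64) = 1/(-2970) = -1/2970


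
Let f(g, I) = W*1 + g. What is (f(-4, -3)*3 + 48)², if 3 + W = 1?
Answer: 900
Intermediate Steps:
W = -2 (W = -3 + 1 = -2)
f(g, I) = -2 + g (f(g, I) = -2*1 + g = -2 + g)
(f(-4, -3)*3 + 48)² = ((-2 - 4)*3 + 48)² = (-6*3 + 48)² = (-18 + 48)² = 30² = 900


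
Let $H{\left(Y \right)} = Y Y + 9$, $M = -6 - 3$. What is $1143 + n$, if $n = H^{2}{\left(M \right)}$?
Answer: $9243$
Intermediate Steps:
$M = -9$
$H{\left(Y \right)} = 9 + Y^{2}$ ($H{\left(Y \right)} = Y^{2} + 9 = 9 + Y^{2}$)
$n = 8100$ ($n = \left(9 + \left(-9\right)^{2}\right)^{2} = \left(9 + 81\right)^{2} = 90^{2} = 8100$)
$1143 + n = 1143 + 8100 = 9243$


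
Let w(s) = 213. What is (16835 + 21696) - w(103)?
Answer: 38318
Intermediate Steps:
(16835 + 21696) - w(103) = (16835 + 21696) - 1*213 = 38531 - 213 = 38318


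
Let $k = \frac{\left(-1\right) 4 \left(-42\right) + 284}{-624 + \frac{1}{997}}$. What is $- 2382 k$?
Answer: $\frac{1073434008}{622127} \approx 1725.4$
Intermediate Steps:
$k = - \frac{450644}{622127}$ ($k = \frac{\left(-4\right) \left(-42\right) + 284}{-624 + \frac{1}{997}} = \frac{168 + 284}{- \frac{622127}{997}} = 452 \left(- \frac{997}{622127}\right) = - \frac{450644}{622127} \approx -0.72436$)
$- 2382 k = \left(-2382\right) \left(- \frac{450644}{622127}\right) = \frac{1073434008}{622127}$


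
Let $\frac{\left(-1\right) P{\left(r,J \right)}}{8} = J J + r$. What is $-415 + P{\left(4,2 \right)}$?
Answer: $-479$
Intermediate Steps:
$P{\left(r,J \right)} = - 8 r - 8 J^{2}$ ($P{\left(r,J \right)} = - 8 \left(J J + r\right) = - 8 \left(J^{2} + r\right) = - 8 \left(r + J^{2}\right) = - 8 r - 8 J^{2}$)
$-415 + P{\left(4,2 \right)} = -415 - \left(32 + 8 \cdot 2^{2}\right) = -415 - 64 = -479$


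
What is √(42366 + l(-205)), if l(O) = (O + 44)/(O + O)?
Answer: √7121790610/410 ≈ 205.83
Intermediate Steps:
l(O) = (44 + O)/(2*O) (l(O) = (44 + O)/((2*O)) = (44 + O)*(1/(2*O)) = (44 + O)/(2*O))
√(42366 + l(-205)) = √(42366 + (½)*(44 - 205)/(-205)) = √(42366 + (½)*(-1/205)*(-161)) = √(42366 + 161/410) = √(17370221/410) = √7121790610/410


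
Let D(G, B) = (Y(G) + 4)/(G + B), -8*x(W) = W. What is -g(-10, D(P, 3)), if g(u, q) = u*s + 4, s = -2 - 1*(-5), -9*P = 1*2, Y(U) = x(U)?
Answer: 26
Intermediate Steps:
x(W) = -W/8
Y(U) = -U/8
P = -2/9 ≈ -0.22222
s = 3 (s = -2 + 5 = 3)
D(G, B) = (4 - G/8)/(B + G) (D(G, B) = (-G/8 + 4)/(G + B) = (4 - G/8)/(B + G))
g(u, q) = 4 + 3*u (g(u, q) = u*3 + 4 = 3*u + 4 = 4 + 3*u)
-g(-10, D(P, 3)) = -(4 + 3*(-10)) = -(4 - 30) = -1*(-26) = 26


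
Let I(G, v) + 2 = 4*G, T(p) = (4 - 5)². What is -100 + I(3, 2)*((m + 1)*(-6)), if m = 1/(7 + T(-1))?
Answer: -335/2 ≈ -167.50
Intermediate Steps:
T(p) = 1 (T(p) = (-1)² = 1)
I(G, v) = -2 + 4*G
m = ⅛ (m = 1/(7 + 1) = 1/8 = ⅛ ≈ 0.12500)
-100 + I(3, 2)*((m + 1)*(-6)) = -100 + (-2 + 4*3)*((⅛ + 1)*(-6)) = -100 + (-2 + 12)*((9/8)*(-6)) = -100 + 10*(-27/4) = -100 - 135/2 = -335/2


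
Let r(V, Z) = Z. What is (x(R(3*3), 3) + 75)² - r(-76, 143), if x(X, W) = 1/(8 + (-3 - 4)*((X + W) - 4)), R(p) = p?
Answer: 12623329/2304 ≈ 5478.9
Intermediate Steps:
x(X, W) = 1/(36 - 7*W - 7*X) (x(X, W) = 1/(8 - 7*((W + X) - 4)) = 1/(8 - 7*(-4 + W + X)) = 1/(8 + (28 - 7*W - 7*X)) = 1/(36 - 7*W - 7*X))
(x(R(3*3), 3) + 75)² - r(-76, 143) = (-1/(-36 + 7*3 + 7*(3*3)) + 75)² - 1*143 = (-1/(-36 + 21 + 7*9) + 75)² - 143 = (-1/(-36 + 21 + 63) + 75)² - 143 = (-1/48 + 75)² - 143 = (3599/48)² - 143 = 12952801/2304 - 143 = 12623329/2304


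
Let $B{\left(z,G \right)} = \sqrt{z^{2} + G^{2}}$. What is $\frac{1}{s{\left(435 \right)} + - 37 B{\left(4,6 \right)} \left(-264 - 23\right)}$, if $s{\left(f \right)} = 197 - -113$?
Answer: $- \frac{155}{2931794136} + \frac{10619 \sqrt{13}}{2931794136} \approx 1.3006 \cdot 10^{-5}$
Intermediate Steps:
$B{\left(z,G \right)} = \sqrt{G^{2} + z^{2}}$
$s{\left(f \right)} = 310$ ($s{\left(f \right)} = 197 + 113 = 310$)
$\frac{1}{s{\left(435 \right)} + - 37 B{\left(4,6 \right)} \left(-264 - 23\right)} = \frac{1}{310 + - 37 \sqrt{6^{2} + 4^{2}} \left(-264 - 23\right)} = \frac{1}{310 + - 37 \sqrt{36 + 16} \left(-287\right)} = \frac{1}{310 + - 37 \sqrt{52} \left(-287\right)} = \frac{1}{310 + - 37 \cdot 2 \sqrt{13} \left(-287\right)} = \frac{1}{310 + - 74 \sqrt{13} \left(-287\right)} = \frac{1}{310 + 21238 \sqrt{13}}$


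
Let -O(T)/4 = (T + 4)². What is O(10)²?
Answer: 614656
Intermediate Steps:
O(T) = -4*(4 + T)² (O(T) = -4*(T + 4)² = -4*(4 + T)²)
O(10)² = (-4*(4 + 10)²)² = (-4*14²)² = (-4*196)² = (-784)² = 614656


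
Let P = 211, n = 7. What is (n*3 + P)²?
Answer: 53824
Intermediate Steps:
(n*3 + P)² = (7*3 + 211)² = (21 + 211)² = 232² = 53824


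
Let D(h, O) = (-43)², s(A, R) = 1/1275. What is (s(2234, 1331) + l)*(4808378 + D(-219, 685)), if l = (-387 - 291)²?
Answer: 939753366617309/425 ≈ 2.2112e+12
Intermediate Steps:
s(A, R) = 1/1275
D(h, O) = 1849
l = 459684 (l = (-678)² = 459684)
(s(2234, 1331) + l)*(4808378 + D(-219, 685)) = (1/1275 + 459684)*(4808378 + 1849) = (586097101/1275)*4810227 = 939753366617309/425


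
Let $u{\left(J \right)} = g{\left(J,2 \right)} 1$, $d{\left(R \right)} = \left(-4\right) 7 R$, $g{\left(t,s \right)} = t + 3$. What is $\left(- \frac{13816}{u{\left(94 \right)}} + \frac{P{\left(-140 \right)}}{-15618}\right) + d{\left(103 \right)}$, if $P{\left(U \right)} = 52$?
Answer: $- \frac{2292443798}{757473} \approx -3026.4$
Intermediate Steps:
$g{\left(t,s \right)} = 3 + t$
$d{\left(R \right)} = - 28 R$
$u{\left(J \right)} = 3 + J$ ($u{\left(J \right)} = \left(3 + J\right) 1 = 3 + J$)
$\left(- \frac{13816}{u{\left(94 \right)}} + \frac{P{\left(-140 \right)}}{-15618}\right) + d{\left(103 \right)} = \left(- \frac{13816}{3 + 94} + \frac{52}{-15618}\right) - 2884 = \left(- \frac{13816}{97} + 52 \left(- \frac{1}{15618}\right)\right) - 2884 = \left(\left(-13816\right) \frac{1}{97} - \frac{26}{7809}\right) - 2884 = \left(- \frac{13816}{97} - \frac{26}{7809}\right) - 2884 = - \frac{107891666}{757473} - 2884 = - \frac{2292443798}{757473}$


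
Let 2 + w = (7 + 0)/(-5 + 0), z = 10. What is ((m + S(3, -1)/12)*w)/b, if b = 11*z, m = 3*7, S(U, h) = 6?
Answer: -731/1100 ≈ -0.66455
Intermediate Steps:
m = 21
b = 110 (b = 11*10 = 110)
w = -17/5 (w = -2 + (7 + 0)/(-5 + 0) = -2 + 7/(-5) = -2 + 7*(-⅕) = -2 - 7/5 = -17/5 ≈ -3.4000)
((m + S(3, -1)/12)*w)/b = ((21 + 6/12)*(-17/5))/110 = ((21 + 6*(1/12))*(-17/5))*(1/110) = ((21 + ½)*(-17/5))*(1/110) = ((43/2)*(-17/5))*(1/110) = -731/10*1/110 = -731/1100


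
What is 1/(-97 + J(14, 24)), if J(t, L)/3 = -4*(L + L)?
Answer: -1/673 ≈ -0.0014859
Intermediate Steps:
J(t, L) = -24*L (J(t, L) = 3*(-4*(L + L)) = 3*(-8*L) = -24*L)
1/(-97 + J(14, 24)) = 1/(-97 - 24*24) = 1/(-97 - 576) = 1/(-673) = -1/673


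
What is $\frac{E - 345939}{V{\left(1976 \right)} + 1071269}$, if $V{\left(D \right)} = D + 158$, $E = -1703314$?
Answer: $- \frac{2049253}{1073403} \approx -1.9091$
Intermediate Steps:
$V{\left(D \right)} = 158 + D$
$\frac{E - 345939}{V{\left(1976 \right)} + 1071269} = \frac{-1703314 - 345939}{\left(158 + 1976\right) + 1071269} = - \frac{2049253}{2134 + 1071269} = - \frac{2049253}{1073403}$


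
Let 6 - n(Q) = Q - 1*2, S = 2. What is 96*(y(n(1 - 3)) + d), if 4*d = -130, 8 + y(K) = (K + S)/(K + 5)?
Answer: -19056/5 ≈ -3811.2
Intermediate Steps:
n(Q) = 8 - Q (n(Q) = 6 - (Q - 1*2) = 6 - (Q - 2) = 6 - (-2 + Q) = 6 + (2 - Q) = 8 - Q)
y(K) = -8 + (2 + K)/(5 + K) (y(K) = -8 + (K + 2)/(K + 5) = -8 + (2 + K)/(5 + K))
d = -65/2 (d = (¼)*(-130) = -65/2 ≈ -32.500)
96*(y(n(1 - 3)) + d) = 96*((-38 - 7*(8 - (1 - 3)))/(5 + (8 - (1 - 3))) - 65/2) = 96*((-38 - 7*(8 - 1*(-2)))/(5 + (8 - 1*(-2))) - 65/2) = 96*((-38 - 7*(8 + 2))/(5 + (8 + 2)) - 65/2) = 96*((-38 - 7*10)/(5 + 10) - 65/2) = 96*((-38 - 70)/15 - 65/2) = 96*((1/15)*(-108) - 65/2) = 96*(-36/5 - 65/2) = 96*(-397/10) = -19056/5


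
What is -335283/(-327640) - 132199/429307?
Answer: 100625658521/140658145480 ≈ 0.71539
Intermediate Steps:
-335283/(-327640) - 132199/429307 = -335283*(-1/327640) - 132199*1/429307 = 335283/327640 - 132199/429307 = 100625658521/140658145480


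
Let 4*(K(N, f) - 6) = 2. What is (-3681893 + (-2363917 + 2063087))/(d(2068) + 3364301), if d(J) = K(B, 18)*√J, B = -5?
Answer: -13399078971623/11318521131228 + 51775399*√517/11318521131228 ≈ -1.1837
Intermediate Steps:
K(N, f) = 13/2 (K(N, f) = 6 + (¼)*2 = 6 + ½ = 13/2)
d(J) = 13*√J/2
(-3681893 + (-2363917 + 2063087))/(d(2068) + 3364301) = (-3681893 + (-2363917 + 2063087))/(13*√2068/2 + 3364301) = (-3681893 - 300830)/(13*(2*√517)/2 + 3364301) = -3982723/(13*√517 + 3364301) = -3982723/(3364301 + 13*√517)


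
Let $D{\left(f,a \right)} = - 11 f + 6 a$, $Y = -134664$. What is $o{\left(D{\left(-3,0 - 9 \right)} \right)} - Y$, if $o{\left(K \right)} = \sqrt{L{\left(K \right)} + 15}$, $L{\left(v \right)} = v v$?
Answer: $134664 + 2 \sqrt{114} \approx 1.3469 \cdot 10^{5}$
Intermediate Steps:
$L{\left(v \right)} = v^{2}$
$o{\left(K \right)} = \sqrt{15 + K^{2}}$ ($o{\left(K \right)} = \sqrt{K^{2} + 15} = \sqrt{15 + K^{2}}$)
$o{\left(D{\left(-3,0 - 9 \right)} \right)} - Y = \sqrt{15 + \left(\left(-11\right) \left(-3\right) + 6 \left(0 - 9\right)\right)^{2}} - -134664 = \sqrt{15 + \left(33 + 6 \left(-9\right)\right)^{2}} + 134664 = \sqrt{15 + \left(33 - 54\right)^{2}} + 134664 = \sqrt{15 + \left(-21\right)^{2}} + 134664 = \sqrt{15 + 441} + 134664 = \sqrt{456} + 134664 = 2 \sqrt{114} + 134664 = 134664 + 2 \sqrt{114}$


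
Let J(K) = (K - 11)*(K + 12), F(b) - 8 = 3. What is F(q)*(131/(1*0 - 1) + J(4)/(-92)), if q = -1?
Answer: -32835/23 ≈ -1427.6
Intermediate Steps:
F(b) = 11 (F(b) = 8 + 3 = 11)
J(K) = (-11 + K)*(12 + K)
F(q)*(131/(1*0 - 1) + J(4)/(-92)) = 11*(131/(1*0 - 1) + (-132 + 4 + 4²)/(-92)) = 11*(131/(0 - 1) + (-132 + 4 + 16)*(-1/92)) = 11*(131/(-1) - 112*(-1/92)) = 11*(131*(-1) + 28/23) = 11*(-131 + 28/23) = 11*(-2985/23) = -32835/23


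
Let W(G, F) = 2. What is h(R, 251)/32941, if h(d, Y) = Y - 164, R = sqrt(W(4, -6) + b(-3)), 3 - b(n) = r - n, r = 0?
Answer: 87/32941 ≈ 0.0026411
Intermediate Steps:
b(n) = 3 + n (b(n) = 3 - (0 - n) = 3 - (-1)*n = 3 + n)
R = sqrt(2) (R = sqrt(2 + (3 - 3)) = sqrt(2 + 0) = sqrt(2) ≈ 1.4142)
h(d, Y) = -164 + Y
h(R, 251)/32941 = (-164 + 251)/32941 = 87*(1/32941) = 87/32941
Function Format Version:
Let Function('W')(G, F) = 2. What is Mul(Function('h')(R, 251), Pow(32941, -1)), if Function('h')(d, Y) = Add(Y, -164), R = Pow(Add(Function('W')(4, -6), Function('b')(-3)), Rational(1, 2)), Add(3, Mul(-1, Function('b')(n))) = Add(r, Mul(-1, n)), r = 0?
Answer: Rational(87, 32941) ≈ 0.0026411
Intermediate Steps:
Function('b')(n) = Add(3, n) (Function('b')(n) = Add(3, Mul(-1, Add(0, Mul(-1, n)))) = Add(3, Mul(-1, Mul(-1, n))) = Add(3, n))
R = Pow(2, Rational(1, 2)) (R = Pow(Add(2, Add(3, -3)), Rational(1, 2)) = Pow(Add(2, 0), Rational(1, 2)) = Pow(2, Rational(1, 2)) ≈ 1.4142)
Function('h')(d, Y) = Add(-164, Y)
Mul(Function('h')(R, 251), Pow(32941, -1)) = Mul(Add(-164, 251), Pow(32941, -1)) = Mul(87, Rational(1, 32941)) = Rational(87, 32941)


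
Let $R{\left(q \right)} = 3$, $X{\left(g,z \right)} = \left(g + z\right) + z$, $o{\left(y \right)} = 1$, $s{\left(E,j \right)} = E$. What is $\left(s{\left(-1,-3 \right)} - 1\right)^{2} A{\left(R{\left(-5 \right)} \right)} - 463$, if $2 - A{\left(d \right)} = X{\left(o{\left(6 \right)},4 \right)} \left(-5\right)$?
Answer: $-275$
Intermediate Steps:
$X{\left(g,z \right)} = g + 2 z$
$A{\left(d \right)} = 47$ ($A{\left(d \right)} = 2 - \left(1 + 2 \cdot 4\right) \left(-5\right) = 2 - \left(1 + 8\right) \left(-5\right) = 2 - 9 \left(-5\right) = 2 - -45 = 2 + 45 = 47$)
$\left(s{\left(-1,-3 \right)} - 1\right)^{2} A{\left(R{\left(-5 \right)} \right)} - 463 = \left(-1 - 1\right)^{2} \cdot 47 - 463 = \left(-2\right)^{2} \cdot 47 - 463 = 4 \cdot 47 - 463 = 188 - 463 = -275$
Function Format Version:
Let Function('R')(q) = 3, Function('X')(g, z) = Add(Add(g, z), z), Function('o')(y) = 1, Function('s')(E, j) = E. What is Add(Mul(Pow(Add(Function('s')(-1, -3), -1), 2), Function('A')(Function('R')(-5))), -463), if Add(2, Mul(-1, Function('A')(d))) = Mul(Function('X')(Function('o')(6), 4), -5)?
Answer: -275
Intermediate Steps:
Function('X')(g, z) = Add(g, Mul(2, z))
Function('A')(d) = 47 (Function('A')(d) = Add(2, Mul(-1, Mul(Add(1, Mul(2, 4)), -5))) = Add(2, Mul(-1, Mul(Add(1, 8), -5))) = Add(2, Mul(-1, Mul(9, -5))) = Add(2, Mul(-1, -45)) = Add(2, 45) = 47)
Add(Mul(Pow(Add(Function('s')(-1, -3), -1), 2), Function('A')(Function('R')(-5))), -463) = Add(Mul(Pow(Add(-1, -1), 2), 47), -463) = Add(Mul(Pow(-2, 2), 47), -463) = Add(Mul(4, 47), -463) = Add(188, -463) = -275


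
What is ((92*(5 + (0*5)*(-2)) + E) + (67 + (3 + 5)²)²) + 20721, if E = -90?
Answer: 38252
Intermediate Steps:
((92*(5 + (0*5)*(-2)) + E) + (67 + (3 + 5)²)²) + 20721 = ((92*(5 + (0*5)*(-2)) - 90) + (67 + (3 + 5)²)²) + 20721 = ((92*(5 + 0*(-2)) - 90) + (67 + 8²)²) + 20721 = ((92*(5 + 0) - 90) + (67 + 64)²) + 20721 = ((92*5 - 90) + 131²) + 20721 = ((460 - 90) + 17161) + 20721 = (370 + 17161) + 20721 = 17531 + 20721 = 38252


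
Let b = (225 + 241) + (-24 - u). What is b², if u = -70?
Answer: 262144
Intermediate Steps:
b = 512 (b = (225 + 241) + (-24 - 1*(-70)) = 466 + (-24 + 70) = 466 + 46 = 512)
b² = 512² = 262144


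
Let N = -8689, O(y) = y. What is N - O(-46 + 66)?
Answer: -8709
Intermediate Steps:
N - O(-46 + 66) = -8689 - (-46 + 66) = -8689 - 1*20 = -8689 - 20 = -8709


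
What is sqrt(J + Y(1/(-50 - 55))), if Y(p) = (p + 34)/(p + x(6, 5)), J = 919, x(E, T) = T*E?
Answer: 50*sqrt(3649691)/3149 ≈ 30.334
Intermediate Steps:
x(E, T) = E*T
Y(p) = (34 + p)/(30 + p) (Y(p) = (p + 34)/(p + 6*5) = (34 + p)/(p + 30) = (34 + p)/(30 + p))
sqrt(J + Y(1/(-50 - 55))) = sqrt(919 + (34 + 1/(-50 - 55))/(30 + 1/(-50 - 55))) = sqrt(919 + (34 + 1/(-105))/(30 + 1/(-105))) = sqrt(919 + (34 - 1/105)/(30 - 1/105)) = sqrt(919 + (3569/105)/(3149/105)) = sqrt(919 + (105/3149)*(3569/105)) = sqrt(919 + 3569/3149) = sqrt(2897500/3149) = 50*sqrt(3649691)/3149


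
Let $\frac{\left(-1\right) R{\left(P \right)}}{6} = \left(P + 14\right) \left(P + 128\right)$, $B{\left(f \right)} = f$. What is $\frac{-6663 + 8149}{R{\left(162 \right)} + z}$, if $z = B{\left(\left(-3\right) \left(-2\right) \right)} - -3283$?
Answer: $- \frac{1486}{302951} \approx -0.0049051$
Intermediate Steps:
$R{\left(P \right)} = - 6 \left(14 + P\right) \left(128 + P\right)$ ($R{\left(P \right)} = - 6 \left(P + 14\right) \left(P + 128\right) = - 6 \left(14 + P\right) \left(128 + P\right)$)
$z = 3289$ ($z = \left(-3\right) \left(-2\right) - -3283 = 6 + 3283 = 3289$)
$\frac{-6663 + 8149}{R{\left(162 \right)} + z} = \frac{-6663 + 8149}{\left(-10752 - 138024 - 6 \cdot 162^{2}\right) + 3289} = \frac{1486}{\left(-10752 - 138024 - 157464\right) + 3289} = \frac{1486}{-306240 + 3289} = \frac{1486}{-302951} = 1486 \left(- \frac{1}{302951}\right) = - \frac{1486}{302951}$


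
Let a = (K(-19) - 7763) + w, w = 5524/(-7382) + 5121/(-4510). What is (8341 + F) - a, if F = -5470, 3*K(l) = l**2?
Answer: 525138492503/49939230 ≈ 10516.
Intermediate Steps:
K(l) = l**2/3
w = -31358231/16646410 (w = 5524*(-1/7382) + 5121*(-1/4510) = -2762/3691 - 5121/4510 = -31358231/16646410 ≈ -1.8838)
a = -381762963173/49939230 (a = ((1/3)*(-19)**2 - 7763) - 31358231/16646410 = ((1/3)*361 - 7763) - 31358231/16646410 = (361/3 - 7763) - 31358231/16646410 = -22928/3 - 31358231/16646410 = -381762963173/49939230 ≈ -7644.5)
(8341 + F) - a = (8341 - 5470) - 1*(-381762963173/49939230) = 2871 + 381762963173/49939230 = 525138492503/49939230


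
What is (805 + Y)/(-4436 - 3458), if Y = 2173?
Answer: -1489/3947 ≈ -0.37725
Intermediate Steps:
(805 + Y)/(-4436 - 3458) = (805 + 2173)/(-4436 - 3458) = 2978/(-7894) = 2978*(-1/7894) = -1489/3947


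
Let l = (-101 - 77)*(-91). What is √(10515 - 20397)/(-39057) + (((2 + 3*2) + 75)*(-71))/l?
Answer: -5893/16198 - 3*I*√122/13019 ≈ -0.36381 - 0.0025452*I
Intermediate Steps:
l = 16198 (l = -178*(-91) = 16198)
√(10515 - 20397)/(-39057) + (((2 + 3*2) + 75)*(-71))/l = √(10515 - 20397)/(-39057) + (((2 + 3*2) + 75)*(-71))/16198 = √(-9882)*(-1/39057) + (((2 + 6) + 75)*(-71))*(1/16198) = (9*I*√122)*(-1/39057) + ((8 + 75)*(-71))*(1/16198) = -3*I*√122/13019 + (83*(-71))*(1/16198) = -3*I*√122/13019 - 5893*1/16198 = -3*I*√122/13019 - 5893/16198 = -5893/16198 - 3*I*√122/13019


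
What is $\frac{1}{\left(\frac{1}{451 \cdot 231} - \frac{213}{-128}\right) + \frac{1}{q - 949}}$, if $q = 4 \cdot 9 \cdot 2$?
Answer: $\frac{11694942336}{19447892069} \approx 0.60135$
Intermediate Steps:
$q = 72$ ($q = 36 \cdot 2 = 72$)
$\frac{1}{\left(\frac{1}{451 \cdot 231} - \frac{213}{-128}\right) + \frac{1}{q - 949}} = \frac{1}{\left(\frac{1}{451 \cdot 231} - \frac{213}{-128}\right) + \frac{1}{72 - 949}} = \frac{1}{\left(\frac{1}{451} \cdot \frac{1}{231} - - \frac{213}{128}\right) + \frac{1}{-877}} = \frac{1}{\left(\frac{1}{104181} + \frac{213}{128}\right) - \frac{1}{877}} = \frac{1}{\frac{22190681}{13335168} - \frac{1}{877}} = \frac{1}{\frac{19447892069}{11694942336}} = \frac{11694942336}{19447892069}$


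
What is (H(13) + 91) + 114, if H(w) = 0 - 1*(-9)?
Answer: 214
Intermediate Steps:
H(w) = 9 (H(w) = 0 + 9 = 9)
(H(13) + 91) + 114 = (9 + 91) + 114 = 100 + 114 = 214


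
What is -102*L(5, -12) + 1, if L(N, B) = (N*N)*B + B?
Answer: 31825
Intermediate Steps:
L(N, B) = B + B*N² (L(N, B) = N²*B + B = B*N² + B = B + B*N²)
-102*L(5, -12) + 1 = -(-1224)*(1 + 5²) + 1 = -(-1224)*(1 + 25) + 1 = -(-1224)*26 + 1 = -102*(-312) + 1 = 31824 + 1 = 31825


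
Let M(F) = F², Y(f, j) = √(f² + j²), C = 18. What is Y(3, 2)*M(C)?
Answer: 324*√13 ≈ 1168.2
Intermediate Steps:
Y(3, 2)*M(C) = √(3² + 2²)*18² = √(9 + 4)*324 = √13*324 = 324*√13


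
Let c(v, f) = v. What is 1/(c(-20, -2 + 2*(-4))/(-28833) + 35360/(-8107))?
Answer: -233749131/1019372740 ≈ -0.22931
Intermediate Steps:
1/(c(-20, -2 + 2*(-4))/(-28833) + 35360/(-8107)) = 1/(-20/(-28833) + 35360/(-8107)) = 1/(-20*(-1/28833) + 35360*(-1/8107)) = 1/(20/28833 - 35360/8107) = 1/(-1019372740/233749131) = -233749131/1019372740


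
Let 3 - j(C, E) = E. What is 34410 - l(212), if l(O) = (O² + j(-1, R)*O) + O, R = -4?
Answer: -12230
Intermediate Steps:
j(C, E) = 3 - E
l(O) = O² + 8*O (l(O) = (O² + (3 - 1*(-4))*O) + O = (O² + (3 + 4)*O) + O = (O² + 7*O) + O = O² + 8*O)
34410 - l(212) = 34410 - 212*(8 + 212) = 34410 - 212*220 = 34410 - 1*46640 = 34410 - 46640 = -12230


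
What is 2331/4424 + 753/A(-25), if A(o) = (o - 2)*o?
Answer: 233557/142200 ≈ 1.6425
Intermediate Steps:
A(o) = o*(-2 + o) (A(o) = (-2 + o)*o = o*(-2 + o))
2331/4424 + 753/A(-25) = 2331/4424 + 753/((-25*(-2 - 25))) = 2331*(1/4424) + 753/((-25*(-27))) = 333/632 + 753/675 = 333/632 + 753*(1/675) = 333/632 + 251/225 = 233557/142200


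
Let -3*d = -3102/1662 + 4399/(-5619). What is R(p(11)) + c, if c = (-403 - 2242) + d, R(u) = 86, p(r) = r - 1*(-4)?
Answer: -11944842905/4669389 ≈ -2558.1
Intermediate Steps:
p(r) = 4 + r (p(r) = r + 4 = 4 + r)
d = 4123546/4669389 (d = -(-3102/1662 + 4399/(-5619))/3 = -(-3102*1/1662 + 4399*(-1/5619))/3 = -(-517/277 - 4399/5619)/3 = -⅓*(-4123546/1556463) = 4123546/4669389 ≈ 0.88310)
c = -12346410359/4669389 (c = (-403 - 2242) + 4123546/4669389 = -2645 + 4123546/4669389 = -12346410359/4669389 ≈ -2644.1)
R(p(11)) + c = 86 - 12346410359/4669389 = -11944842905/4669389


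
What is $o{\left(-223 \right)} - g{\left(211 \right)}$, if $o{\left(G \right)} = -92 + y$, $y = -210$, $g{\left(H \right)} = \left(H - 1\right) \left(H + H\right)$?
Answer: $-88922$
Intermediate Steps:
$g{\left(H \right)} = 2 H \left(-1 + H\right)$ ($g{\left(H \right)} = \left(-1 + H\right) 2 H = 2 H \left(-1 + H\right)$)
$o{\left(G \right)} = -302$ ($o{\left(G \right)} = -92 - 210 = -302$)
$o{\left(-223 \right)} - g{\left(211 \right)} = -302 - 2 \cdot 211 \left(-1 + 211\right) = -302 - 2 \cdot 211 \cdot 210 = -302 - 88620 = -88922$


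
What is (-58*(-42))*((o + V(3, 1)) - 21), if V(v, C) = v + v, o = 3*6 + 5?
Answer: 19488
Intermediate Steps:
o = 23 (o = 18 + 5 = 23)
V(v, C) = 2*v
(-58*(-42))*((o + V(3, 1)) - 21) = (-58*(-42))*((23 + 2*3) - 21) = 2436*((23 + 6) - 21) = 2436*(29 - 21) = 2436*8 = 19488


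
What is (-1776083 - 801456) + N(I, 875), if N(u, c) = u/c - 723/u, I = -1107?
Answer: -832223102233/322875 ≈ -2.5775e+6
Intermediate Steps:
N(u, c) = -723/u + u/c
(-1776083 - 801456) + N(I, 875) = (-1776083 - 801456) + (-723/(-1107) - 1107/875) = -2577539 + (-723*(-1/1107) - 1107*1/875) = -2577539 + (241/369 - 1107/875) = -2577539 - 197608/322875 = -832223102233/322875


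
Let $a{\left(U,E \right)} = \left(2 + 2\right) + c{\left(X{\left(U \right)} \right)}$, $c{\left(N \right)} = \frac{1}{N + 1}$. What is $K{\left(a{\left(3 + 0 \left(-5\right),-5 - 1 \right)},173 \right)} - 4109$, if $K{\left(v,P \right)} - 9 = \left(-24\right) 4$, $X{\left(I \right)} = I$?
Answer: $-4196$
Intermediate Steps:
$c{\left(N \right)} = \frac{1}{1 + N}$
$a{\left(U,E \right)} = 4 + \frac{1}{1 + U}$ ($a{\left(U,E \right)} = \left(2 + 2\right) + \frac{1}{1 + U} = 4 + \frac{1}{1 + U}$)
$K{\left(v,P \right)} = -87$ ($K{\left(v,P \right)} = 9 - 96 = -87$)
$K{\left(a{\left(3 + 0 \left(-5\right),-5 - 1 \right)},173 \right)} - 4109 = -87 - 4109 = -4196$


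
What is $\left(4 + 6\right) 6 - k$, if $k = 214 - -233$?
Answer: $-387$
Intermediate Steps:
$k = 447$ ($k = 214 + 233 = 447$)
$\left(4 + 6\right) 6 - k = \left(4 + 6\right) 6 - 447 = 10 \cdot 6 - 447 = 60 - 447 = -387$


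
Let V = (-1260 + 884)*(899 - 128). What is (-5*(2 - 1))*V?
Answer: 1449480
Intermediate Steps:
V = -289896 (V = -376*771 = -289896)
(-5*(2 - 1))*V = -5*(2 - 1)*(-289896) = -5*1*(-289896) = -5*(-289896) = 1449480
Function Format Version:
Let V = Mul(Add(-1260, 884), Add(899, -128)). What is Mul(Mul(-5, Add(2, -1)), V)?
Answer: 1449480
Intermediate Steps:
V = -289896 (V = Mul(-376, 771) = -289896)
Mul(Mul(-5, Add(2, -1)), V) = Mul(Mul(-5, Add(2, -1)), -289896) = Mul(Mul(-5, 1), -289896) = Mul(-5, -289896) = 1449480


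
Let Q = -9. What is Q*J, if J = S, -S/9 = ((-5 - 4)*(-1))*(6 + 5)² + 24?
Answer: 90153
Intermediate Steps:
S = -10017 (S = -9*(((-5 - 4)*(-1))*(6 + 5)² + 24) = -9*(-9*(-1)*11² + 24) = -9*(9*121 + 24) = -9*(1089 + 24) = -9*1113 = -10017)
J = -10017
Q*J = -9*(-10017) = 90153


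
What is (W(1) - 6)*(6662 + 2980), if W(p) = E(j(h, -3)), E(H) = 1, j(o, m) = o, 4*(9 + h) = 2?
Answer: -48210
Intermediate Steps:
h = -17/2 (h = -9 + (¼)*2 = -9 + ½ = -17/2 ≈ -8.5000)
W(p) = 1
(W(1) - 6)*(6662 + 2980) = (1 - 6)*(6662 + 2980) = -5*9642 = -48210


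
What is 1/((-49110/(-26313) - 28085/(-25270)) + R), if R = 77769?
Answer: 6332662/492503648319 ≈ 1.2858e-5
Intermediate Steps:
1/((-49110/(-26313) - 28085/(-25270)) + R) = 1/((-49110/(-26313) - 28085/(-25270)) + 77769) = 1/((-49110*(-1/26313) - 28085*(-1/25270)) + 77769) = 1/((16370/8771 + 5617/5054) + 77769) = 1/(18857241/6332662 + 77769) = 1/(492503648319/6332662) = 6332662/492503648319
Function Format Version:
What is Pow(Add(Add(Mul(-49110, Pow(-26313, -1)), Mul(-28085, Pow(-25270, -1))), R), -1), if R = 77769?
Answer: Rational(6332662, 492503648319) ≈ 1.2858e-5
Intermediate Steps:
Pow(Add(Add(Mul(-49110, Pow(-26313, -1)), Mul(-28085, Pow(-25270, -1))), R), -1) = Pow(Add(Add(Mul(-49110, Pow(-26313, -1)), Mul(-28085, Pow(-25270, -1))), 77769), -1) = Pow(Add(Add(Mul(-49110, Rational(-1, 26313)), Mul(-28085, Rational(-1, 25270))), 77769), -1) = Pow(Add(Add(Rational(16370, 8771), Rational(5617, 5054)), 77769), -1) = Pow(Add(Rational(18857241, 6332662), 77769), -1) = Pow(Rational(492503648319, 6332662), -1) = Rational(6332662, 492503648319)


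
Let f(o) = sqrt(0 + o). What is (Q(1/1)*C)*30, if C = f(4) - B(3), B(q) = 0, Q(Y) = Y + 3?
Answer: 240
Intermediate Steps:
Q(Y) = 3 + Y
f(o) = sqrt(o)
C = 2 (C = sqrt(4) - 1*0 = 2 + 0 = 2)
(Q(1/1)*C)*30 = ((3 + 1/1)*2)*30 = ((3 + 1)*2)*30 = (4*2)*30 = 8*30 = 240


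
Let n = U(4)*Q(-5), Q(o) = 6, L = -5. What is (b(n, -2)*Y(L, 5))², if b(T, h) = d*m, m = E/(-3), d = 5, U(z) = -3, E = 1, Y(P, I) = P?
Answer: 625/9 ≈ 69.444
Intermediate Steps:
m = -⅓ (m = 1/(-3) = 1*(-⅓) = -⅓ ≈ -0.33333)
n = -18 (n = -3*6 = -18)
b(T, h) = -5/3 (b(T, h) = 5*(-⅓) = -5/3)
(b(n, -2)*Y(L, 5))² = (-5/3*(-5))² = (25/3)² = 625/9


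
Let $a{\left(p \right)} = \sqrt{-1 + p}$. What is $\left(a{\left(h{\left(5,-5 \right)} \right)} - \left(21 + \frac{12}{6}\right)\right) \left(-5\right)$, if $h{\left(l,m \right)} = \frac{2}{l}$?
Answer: $115 - i \sqrt{15} \approx 115.0 - 3.873 i$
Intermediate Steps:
$\left(a{\left(h{\left(5,-5 \right)} \right)} - \left(21 + \frac{12}{6}\right)\right) \left(-5\right) = \left(\sqrt{-1 + \frac{2}{5}} - \left(21 + \frac{12}{6}\right)\right) \left(-5\right) = \left(\sqrt{-1 + 2 \cdot \frac{1}{5}} - 23\right) \left(-5\right) = \left(\sqrt{-1 + \frac{2}{5}} - 23\right) \left(-5\right) = \left(\sqrt{- \frac{3}{5}} - 23\right) \left(-5\right) = \left(\frac{i \sqrt{15}}{5} - 23\right) \left(-5\right) = \left(-23 + \frac{i \sqrt{15}}{5}\right) \left(-5\right) = 115 - i \sqrt{15}$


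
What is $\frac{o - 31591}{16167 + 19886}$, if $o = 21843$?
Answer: $- \frac{9748}{36053} \approx -0.27038$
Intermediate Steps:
$\frac{o - 31591}{16167 + 19886} = \frac{21843 - 31591}{16167 + 19886} = - \frac{9748}{36053}$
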